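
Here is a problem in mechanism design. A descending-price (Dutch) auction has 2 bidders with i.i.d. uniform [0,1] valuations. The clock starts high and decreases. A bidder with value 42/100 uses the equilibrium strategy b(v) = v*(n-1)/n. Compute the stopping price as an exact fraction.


Step 1: Dutch auctions are strategically equivalent to first-price auctions
Step 2: The equilibrium bid is b(v) = v*(n-1)/n
Step 3: b = 21/50 * 1/2
Step 4: b = 21/100

21/100


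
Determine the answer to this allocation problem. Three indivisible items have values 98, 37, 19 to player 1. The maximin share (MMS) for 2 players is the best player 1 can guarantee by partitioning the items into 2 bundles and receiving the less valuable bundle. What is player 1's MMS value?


Step 1: Item values = 98, 37, 19
Step 2: Enumerate all 2-bundle partitions and take the smaller bundle:
  Partition 1: {98} vs {37,19} -> bundles 98, 56; min = 56
  Partition 2: {37} vs {98,19} -> bundles 37, 117; min = 37
  Partition 3: {19} vs {98,37} -> bundles 19, 135; min = 19
Step 3: MMS = max(56, 37, 19) = 56

56


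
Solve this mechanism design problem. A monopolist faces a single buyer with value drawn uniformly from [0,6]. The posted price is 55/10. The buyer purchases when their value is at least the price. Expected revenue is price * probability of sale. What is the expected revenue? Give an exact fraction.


Step 1: Posted price r = 11/2, value support [0,6]
Step 2: P(v >= r) = (6 - 11/2)/6 = 1/12
Step 3: Expected revenue = r * P(v >= r) = 11/2 * 1/12
Step 4: Revenue = 11/24

11/24


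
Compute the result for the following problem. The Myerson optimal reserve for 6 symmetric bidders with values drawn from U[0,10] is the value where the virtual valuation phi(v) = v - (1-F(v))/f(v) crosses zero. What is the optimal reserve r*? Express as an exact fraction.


Step 1: For U[0,10], F(v) = v/10 and f(v) = 1/10
Step 2: phi(v) = v - (1 - v/10)/(1/10) = v - (10 - v) = 2v - 10
Step 3: Set phi(r*) = 0: 2r* - 10 = 0
Step 4: r* = 10/2 = 5 (the number of bidders n = 6 does not enter)

5


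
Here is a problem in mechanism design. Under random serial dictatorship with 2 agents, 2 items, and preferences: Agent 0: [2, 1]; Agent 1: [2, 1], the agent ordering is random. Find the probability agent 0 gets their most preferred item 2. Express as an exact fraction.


Step 1: Agent 0 wants item 2
Step 2: There are 2 possible orderings of agents
Step 3: In 1 orderings, agent 0 gets item 2
Step 4: Probability = 1/2

1/2


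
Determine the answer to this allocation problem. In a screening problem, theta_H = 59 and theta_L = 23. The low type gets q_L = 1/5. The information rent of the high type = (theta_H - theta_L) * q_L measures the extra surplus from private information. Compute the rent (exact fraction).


Step 1: theta_H - theta_L = 59 - 23 = 36
Step 2: Information rent = (theta_H - theta_L) * q_L
Step 3: = 36 * 1/5
Step 4: = 36/5

36/5


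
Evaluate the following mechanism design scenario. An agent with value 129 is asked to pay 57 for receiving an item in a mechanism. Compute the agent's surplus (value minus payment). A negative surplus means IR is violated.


Step 1: Surplus = value - payment = 129 - 57 = 72
Step 2: IR is satisfied (surplus >= 0)

72


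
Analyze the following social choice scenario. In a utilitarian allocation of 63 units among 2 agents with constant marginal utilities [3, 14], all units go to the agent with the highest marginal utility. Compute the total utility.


Step 1: The marginal utilities are [3, 14]
Step 2: The highest marginal utility is 14
Step 3: All 63 units go to that agent
Step 4: Total utility = 14 * 63 = 882

882


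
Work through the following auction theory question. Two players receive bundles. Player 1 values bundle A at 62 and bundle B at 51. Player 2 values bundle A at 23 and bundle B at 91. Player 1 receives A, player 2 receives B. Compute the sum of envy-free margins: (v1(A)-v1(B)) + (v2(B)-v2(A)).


Step 1: Player 1's margin = v1(A) - v1(B) = 62 - 51 = 11
Step 2: Player 2's margin = v2(B) - v2(A) = 91 - 23 = 68
Step 3: Total margin = 11 + 68 = 79

79


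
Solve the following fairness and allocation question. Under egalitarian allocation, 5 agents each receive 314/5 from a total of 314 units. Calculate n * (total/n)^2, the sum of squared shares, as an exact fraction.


Step 1: Each agent's share = 314/5
Step 2: Square of each share = (314/5)^2 = 98596/25
Step 3: Sum of squares = 5 * 98596/25 = 98596/5

98596/5


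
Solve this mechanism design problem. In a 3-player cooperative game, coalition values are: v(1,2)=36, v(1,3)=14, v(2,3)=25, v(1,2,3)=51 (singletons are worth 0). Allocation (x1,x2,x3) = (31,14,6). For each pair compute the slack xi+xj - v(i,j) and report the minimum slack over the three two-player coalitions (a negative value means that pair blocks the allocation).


Step 1: Slack for coalition (1,2): x1+x2 - v12 = 45 - 36 = 9
Step 2: Slack for coalition (1,3): x1+x3 - v13 = 37 - 14 = 23
Step 3: Slack for coalition (2,3): x2+x3 - v23 = 20 - 25 = -5
Step 4: Minimum slack = min(9, 23, -5) = -5, attained by (2,3); coalition (2,3) can block (slack < 0), so the allocation is not in the core

-5


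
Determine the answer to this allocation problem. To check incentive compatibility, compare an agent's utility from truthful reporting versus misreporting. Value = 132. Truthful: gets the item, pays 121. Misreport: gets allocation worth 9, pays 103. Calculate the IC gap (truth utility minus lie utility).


Step 1: U(truth) = value - payment = 132 - 121 = 11
Step 2: U(lie) = allocation - payment = 9 - 103 = -94
Step 3: IC gap = 11 - (-94) = 105

105


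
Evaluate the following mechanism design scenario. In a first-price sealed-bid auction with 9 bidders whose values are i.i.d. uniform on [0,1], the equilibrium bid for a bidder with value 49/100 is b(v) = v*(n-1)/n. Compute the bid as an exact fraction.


Step 1: The symmetric BNE bidding function is b(v) = v * (n-1) / n
Step 2: Substitute v = 49/100 and n = 9
Step 3: b = 49/100 * 8/9
Step 4: b = 98/225

98/225


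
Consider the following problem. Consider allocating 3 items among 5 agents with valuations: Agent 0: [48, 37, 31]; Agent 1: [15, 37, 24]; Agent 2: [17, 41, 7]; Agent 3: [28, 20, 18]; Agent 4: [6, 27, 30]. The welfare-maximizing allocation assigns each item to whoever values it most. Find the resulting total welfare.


Step 1: For each item, find the maximum value among all agents.
Step 2: Item 0 -> Agent 0 (value 48)
Step 3: Item 1 -> Agent 2 (value 41)
Step 4: Item 2 -> Agent 0 (value 31)
Step 5: Total welfare = 48 + 41 + 31 = 120

120


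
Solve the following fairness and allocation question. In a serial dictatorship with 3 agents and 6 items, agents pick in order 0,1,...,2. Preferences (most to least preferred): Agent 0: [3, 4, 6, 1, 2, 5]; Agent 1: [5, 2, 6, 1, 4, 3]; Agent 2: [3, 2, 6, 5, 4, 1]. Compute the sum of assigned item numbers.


Step 1: Agent 0 picks item 3
Step 2: Agent 1 picks item 5
Step 3: Agent 2 picks item 2
Step 4: Sum = 3 + 5 + 2 = 10

10


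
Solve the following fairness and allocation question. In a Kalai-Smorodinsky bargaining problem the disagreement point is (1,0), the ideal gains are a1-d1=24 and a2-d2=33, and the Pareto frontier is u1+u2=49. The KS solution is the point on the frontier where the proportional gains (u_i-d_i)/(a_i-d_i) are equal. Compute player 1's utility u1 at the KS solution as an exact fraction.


Step 1: At the KS point, (u1-d1)/r1 = (u2-d2)/r2 = t and u1+u2 = 49
Step 2: u1 = d1 + r1*t and u2 = d2 + r2*t, so (d1 + r1*t) + (d2 + r2*t) = 49
Step 3: t = (49 - 1 - 0)/(24 + 33) = 48/57 = 16/19
Step 4: u1 = d1 + r1*t = 1 + 24 * 16/19 = 403/19
Step 5: (Check: u2 = d2 + r2*t = 528/19; u1+u2 = 403/19 + 528/19 = 49, on the frontier.)

403/19


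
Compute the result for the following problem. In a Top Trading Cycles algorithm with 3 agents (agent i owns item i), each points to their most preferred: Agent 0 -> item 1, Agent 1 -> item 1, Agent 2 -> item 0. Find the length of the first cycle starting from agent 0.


Step 1: Trace the pointer graph from agent 0: 0 -> 1 -> 1
Step 2: A cycle is detected when we revisit agent 1
Step 3: The cycle is: 1 -> 1
Step 4: Cycle length = 1

1


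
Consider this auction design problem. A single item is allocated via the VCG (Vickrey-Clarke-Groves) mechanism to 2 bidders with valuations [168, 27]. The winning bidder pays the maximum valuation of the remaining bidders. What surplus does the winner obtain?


Step 1: The winner is the agent with the highest value: agent 0 with value 168
Step 2: Values of other agents: [27]
Step 3: VCG payment = max of others' values = 27
Step 4: Surplus = 168 - 27 = 141

141


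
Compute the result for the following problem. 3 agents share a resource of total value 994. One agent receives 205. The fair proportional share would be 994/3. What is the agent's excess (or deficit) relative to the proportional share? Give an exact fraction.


Step 1: Proportional share = 994/3
Step 2: Agent's actual allocation = 205
Step 3: Excess = 205 - 994/3 = -379/3

-379/3


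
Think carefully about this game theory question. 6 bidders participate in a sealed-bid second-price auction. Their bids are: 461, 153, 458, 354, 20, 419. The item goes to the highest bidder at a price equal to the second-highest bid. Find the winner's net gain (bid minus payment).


Step 1: Sort bids in descending order: 461, 458, 419, 354, 153, 20
Step 2: The winning bid is the highest: 461
Step 3: The payment equals the second-highest bid: 458
Step 4: Surplus = winner's bid - payment = 461 - 458 = 3

3


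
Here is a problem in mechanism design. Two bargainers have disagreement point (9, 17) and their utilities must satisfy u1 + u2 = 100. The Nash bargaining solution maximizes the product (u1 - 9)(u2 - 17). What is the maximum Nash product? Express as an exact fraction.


Step 1: The Nash solution splits surplus symmetrically above the disagreement point
Step 2: u1 = (total + d1 - d2)/2 = (100 + 9 - 17)/2 = 46
Step 3: u2 = (total - d1 + d2)/2 = (100 - 9 + 17)/2 = 54
Step 4: Nash product = (46 - 9) * (54 - 17)
Step 5: = 37 * 37 = 1369

1369


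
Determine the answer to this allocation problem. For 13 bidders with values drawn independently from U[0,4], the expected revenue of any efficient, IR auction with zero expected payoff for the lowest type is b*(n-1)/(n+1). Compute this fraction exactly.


Step 1: By Revenue Equivalence, expected revenue = b*(n-1)/(n+1)
Step 2: Substituting n = 13, b = 4
Step 3: Revenue = 4*(13-1)/(13+1) = 4*12/14
Step 4: Revenue = 48/14 = 24/7

24/7


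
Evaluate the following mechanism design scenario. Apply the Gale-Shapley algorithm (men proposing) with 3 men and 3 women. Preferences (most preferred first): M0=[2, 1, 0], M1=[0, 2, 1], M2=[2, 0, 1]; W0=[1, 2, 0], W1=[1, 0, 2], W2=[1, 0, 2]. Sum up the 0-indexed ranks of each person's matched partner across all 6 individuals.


Step 1: Run Gale-Shapley (men propose, women hold best offer):
  M0 proposes to W2; she accepts
  M1 proposes to W0; she accepts
  M2 proposes to W2; rejected
  M2 proposes to W0; rejected
  M2 proposes to W1; she accepts
Step 2: Final matching: W0-M1, W1-M2, W2-M0
Step 3: 0-indexed ranks (man's rank of his match, then woman's): 0 + 0 + 2 + 2 + 0 + 1
Step 4: Total rank sum = 5

5


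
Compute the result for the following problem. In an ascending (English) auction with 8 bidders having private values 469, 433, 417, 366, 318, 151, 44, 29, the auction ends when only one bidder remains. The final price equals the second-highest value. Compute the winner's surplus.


Step 1: Identify the highest value: 469
Step 2: Identify the second-highest value: 433
Step 3: The final price = second-highest value = 433
Step 4: Surplus = 469 - 433 = 36

36


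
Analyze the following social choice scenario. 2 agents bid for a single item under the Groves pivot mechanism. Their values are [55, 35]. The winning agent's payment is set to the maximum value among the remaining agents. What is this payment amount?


Step 1: The efficient winner is agent 0 with value 55
Step 2: Other agents' values: [35]
Step 3: Pivot payment = max(others) = 35
Step 4: The winner pays 35

35


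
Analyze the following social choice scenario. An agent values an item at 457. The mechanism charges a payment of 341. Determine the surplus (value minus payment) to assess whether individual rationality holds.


Step 1: Surplus = value - payment = 457 - 341 = 116
Step 2: IR is satisfied (surplus >= 0)

116


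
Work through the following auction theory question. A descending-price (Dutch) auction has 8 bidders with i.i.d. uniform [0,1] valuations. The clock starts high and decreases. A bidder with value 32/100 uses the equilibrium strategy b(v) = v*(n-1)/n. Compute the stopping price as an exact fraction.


Step 1: Dutch auctions are strategically equivalent to first-price auctions
Step 2: The equilibrium bid is b(v) = v*(n-1)/n
Step 3: b = 8/25 * 7/8
Step 4: b = 7/25

7/25


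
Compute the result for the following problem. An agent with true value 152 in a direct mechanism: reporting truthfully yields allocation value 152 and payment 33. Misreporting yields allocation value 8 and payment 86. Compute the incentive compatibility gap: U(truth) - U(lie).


Step 1: U(truth) = value - payment = 152 - 33 = 119
Step 2: U(lie) = allocation - payment = 8 - 86 = -78
Step 3: IC gap = 119 - (-78) = 197

197


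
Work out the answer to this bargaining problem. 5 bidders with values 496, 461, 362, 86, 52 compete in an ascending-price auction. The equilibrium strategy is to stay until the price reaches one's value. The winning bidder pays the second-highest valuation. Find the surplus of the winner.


Step 1: Identify the highest value: 496
Step 2: Identify the second-highest value: 461
Step 3: The final price = second-highest value = 461
Step 4: Surplus = 496 - 461 = 35

35


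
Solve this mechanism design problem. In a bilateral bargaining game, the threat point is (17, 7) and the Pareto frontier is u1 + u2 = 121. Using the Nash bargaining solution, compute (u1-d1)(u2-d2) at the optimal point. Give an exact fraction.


Step 1: The Nash solution splits surplus symmetrically above the disagreement point
Step 2: u1 = (total + d1 - d2)/2 = (121 + 17 - 7)/2 = 131/2
Step 3: u2 = (total - d1 + d2)/2 = (121 - 17 + 7)/2 = 111/2
Step 4: Nash product = (131/2 - 17) * (111/2 - 7)
Step 5: = 97/2 * 97/2 = 9409/4

9409/4


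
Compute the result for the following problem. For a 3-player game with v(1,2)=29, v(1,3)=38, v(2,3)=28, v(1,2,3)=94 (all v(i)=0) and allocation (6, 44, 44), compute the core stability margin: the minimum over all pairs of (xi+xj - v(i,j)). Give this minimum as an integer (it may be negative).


Step 1: Slack for coalition (1,2): x1+x2 - v12 = 50 - 29 = 21
Step 2: Slack for coalition (1,3): x1+x3 - v13 = 50 - 38 = 12
Step 3: Slack for coalition (2,3): x2+x3 - v23 = 88 - 28 = 60
Step 4: Minimum slack = min(21, 12, 60) = 12, attained by (1,3); no pair can gain by deviating, so the allocation is in the core

12


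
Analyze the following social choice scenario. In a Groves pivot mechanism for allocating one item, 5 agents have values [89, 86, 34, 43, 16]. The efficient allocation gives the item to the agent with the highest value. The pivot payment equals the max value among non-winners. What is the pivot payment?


Step 1: The efficient winner is agent 0 with value 89
Step 2: Other agents' values: [86, 34, 43, 16]
Step 3: Pivot payment = max(others) = 86
Step 4: The winner pays 86

86


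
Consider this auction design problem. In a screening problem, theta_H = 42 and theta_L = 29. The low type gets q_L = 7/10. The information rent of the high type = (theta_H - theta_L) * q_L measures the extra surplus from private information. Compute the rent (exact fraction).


Step 1: theta_H - theta_L = 42 - 29 = 13
Step 2: Information rent = (theta_H - theta_L) * q_L
Step 3: = 13 * 7/10
Step 4: = 91/10

91/10


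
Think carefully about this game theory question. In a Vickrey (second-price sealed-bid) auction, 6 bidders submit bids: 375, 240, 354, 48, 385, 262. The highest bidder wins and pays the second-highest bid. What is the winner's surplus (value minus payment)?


Step 1: Sort bids in descending order: 385, 375, 354, 262, 240, 48
Step 2: The winning bid is the highest: 385
Step 3: The payment equals the second-highest bid: 375
Step 4: Surplus = winner's bid - payment = 385 - 375 = 10

10


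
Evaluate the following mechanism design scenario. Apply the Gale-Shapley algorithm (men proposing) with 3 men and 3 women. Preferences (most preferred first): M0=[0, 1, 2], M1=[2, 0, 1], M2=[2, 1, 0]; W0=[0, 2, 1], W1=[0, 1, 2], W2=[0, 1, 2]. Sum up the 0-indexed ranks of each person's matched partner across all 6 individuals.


Step 1: Run Gale-Shapley (men propose, women hold best offer):
  M0 proposes to W0; she accepts
  M1 proposes to W2; she accepts
  M2 proposes to W2; rejected
  M2 proposes to W1; she accepts
Step 2: Final matching: W0-M0, W1-M2, W2-M1
Step 3: 0-indexed ranks (man's rank of his match, then woman's): 0 + 0 + 1 + 2 + 0 + 1
Step 4: Total rank sum = 4

4


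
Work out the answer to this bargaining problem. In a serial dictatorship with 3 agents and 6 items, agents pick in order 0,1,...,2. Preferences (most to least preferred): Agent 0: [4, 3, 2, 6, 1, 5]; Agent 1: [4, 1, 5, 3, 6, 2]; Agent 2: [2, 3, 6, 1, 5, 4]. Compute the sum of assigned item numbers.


Step 1: Agent 0 picks item 4
Step 2: Agent 1 picks item 1
Step 3: Agent 2 picks item 2
Step 4: Sum = 4 + 1 + 2 = 7

7


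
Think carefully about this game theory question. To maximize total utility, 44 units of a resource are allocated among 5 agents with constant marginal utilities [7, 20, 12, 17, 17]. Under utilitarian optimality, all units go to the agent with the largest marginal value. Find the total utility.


Step 1: The marginal utilities are [7, 20, 12, 17, 17]
Step 2: The highest marginal utility is 20
Step 3: All 44 units go to that agent
Step 4: Total utility = 20 * 44 = 880

880


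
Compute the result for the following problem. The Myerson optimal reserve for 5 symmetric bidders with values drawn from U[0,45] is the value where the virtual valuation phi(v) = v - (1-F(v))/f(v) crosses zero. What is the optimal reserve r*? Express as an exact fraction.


Step 1: For U[0,45], F(v) = v/45 and f(v) = 1/45
Step 2: phi(v) = v - (1 - v/45)/(1/45) = v - (45 - v) = 2v - 45
Step 3: Set phi(r*) = 0: 2r* - 45 = 0
Step 4: r* = 45/2 (the number of bidders n = 5 does not enter)

45/2


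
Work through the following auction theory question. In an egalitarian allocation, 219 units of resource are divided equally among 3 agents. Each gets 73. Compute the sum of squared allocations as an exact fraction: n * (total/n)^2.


Step 1: Each agent's share = 219/3 = 73
Step 2: Square of each share = (73)^2 = 5329
Step 3: Sum of squares = 3 * 5329 = 15987

15987


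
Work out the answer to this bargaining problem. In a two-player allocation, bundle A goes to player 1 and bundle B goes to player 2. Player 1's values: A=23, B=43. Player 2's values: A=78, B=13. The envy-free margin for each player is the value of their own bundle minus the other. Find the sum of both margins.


Step 1: Player 1's margin = v1(A) - v1(B) = 23 - 43 = -20
Step 2: Player 2's margin = v2(B) - v2(A) = 13 - 78 = -65
Step 3: Total margin = -20 + -65 = -85

-85


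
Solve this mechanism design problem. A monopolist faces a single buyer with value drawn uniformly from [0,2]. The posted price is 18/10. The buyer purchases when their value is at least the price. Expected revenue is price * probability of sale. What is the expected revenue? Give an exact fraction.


Step 1: Posted price r = 9/5, value support [0,2]
Step 2: P(v >= r) = (2 - 9/5)/2 = 1/10
Step 3: Expected revenue = r * P(v >= r) = 9/5 * 1/10
Step 4: Revenue = 9/50

9/50


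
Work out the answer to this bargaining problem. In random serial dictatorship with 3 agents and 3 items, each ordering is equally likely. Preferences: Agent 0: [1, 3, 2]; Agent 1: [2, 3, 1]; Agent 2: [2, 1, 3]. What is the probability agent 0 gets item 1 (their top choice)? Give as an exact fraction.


Step 1: Agent 0 wants item 1
Step 2: There are 6 possible orderings of agents
Step 3: In 5 orderings, agent 0 gets item 1
Step 4: Probability = 5/6

5/6


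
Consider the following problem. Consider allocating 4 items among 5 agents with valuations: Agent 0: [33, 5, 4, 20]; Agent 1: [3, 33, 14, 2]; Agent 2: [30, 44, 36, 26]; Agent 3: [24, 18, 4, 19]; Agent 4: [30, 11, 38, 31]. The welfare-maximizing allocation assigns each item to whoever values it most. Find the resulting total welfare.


Step 1: For each item, find the maximum value among all agents.
Step 2: Item 0 -> Agent 0 (value 33)
Step 3: Item 1 -> Agent 2 (value 44)
Step 4: Item 2 -> Agent 4 (value 38)
Step 5: Item 3 -> Agent 4 (value 31)
Step 6: Total welfare = 33 + 44 + 38 + 31 = 146

146


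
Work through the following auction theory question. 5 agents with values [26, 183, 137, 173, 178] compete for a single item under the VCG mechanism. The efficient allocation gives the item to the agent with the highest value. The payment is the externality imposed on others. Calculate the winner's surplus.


Step 1: The winner is the agent with the highest value: agent 1 with value 183
Step 2: Values of other agents: [26, 137, 173, 178]
Step 3: VCG payment = max of others' values = 178
Step 4: Surplus = 183 - 178 = 5

5


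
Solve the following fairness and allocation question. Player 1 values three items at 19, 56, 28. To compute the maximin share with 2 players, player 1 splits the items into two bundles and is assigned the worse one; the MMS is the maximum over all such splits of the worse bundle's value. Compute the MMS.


Step 1: Item values = 19, 56, 28
Step 2: Enumerate all 2-bundle partitions and take the smaller bundle:
  Partition 1: {19} vs {56,28} -> bundles 19, 84; min = 19
  Partition 2: {56} vs {19,28} -> bundles 56, 47; min = 47
  Partition 3: {28} vs {19,56} -> bundles 28, 75; min = 28
Step 3: MMS = max(19, 47, 28) = 47

47


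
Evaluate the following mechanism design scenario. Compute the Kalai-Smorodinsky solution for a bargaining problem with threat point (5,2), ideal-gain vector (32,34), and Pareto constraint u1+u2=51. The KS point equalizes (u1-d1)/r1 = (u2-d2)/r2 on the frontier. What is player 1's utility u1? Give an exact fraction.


Step 1: At the KS point, (u1-d1)/r1 = (u2-d2)/r2 = t and u1+u2 = 51
Step 2: u1 = d1 + r1*t and u2 = d2 + r2*t, so (d1 + r1*t) + (d2 + r2*t) = 51
Step 3: t = (51 - 5 - 2)/(32 + 34) = 44/66 = 2/3
Step 4: u1 = d1 + r1*t = 5 + 32 * 2/3 = 79/3
Step 5: (Check: u2 = d2 + r2*t = 74/3; u1+u2 = 79/3 + 74/3 = 51, on the frontier.)

79/3


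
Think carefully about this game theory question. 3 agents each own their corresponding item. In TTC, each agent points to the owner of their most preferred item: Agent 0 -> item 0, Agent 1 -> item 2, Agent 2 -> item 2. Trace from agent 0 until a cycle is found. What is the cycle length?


Step 1: Trace the pointer graph from agent 0: 0 -> 0
Step 2: A cycle is detected when we revisit agent 0
Step 3: The cycle is: 0 -> 0
Step 4: Cycle length = 1

1


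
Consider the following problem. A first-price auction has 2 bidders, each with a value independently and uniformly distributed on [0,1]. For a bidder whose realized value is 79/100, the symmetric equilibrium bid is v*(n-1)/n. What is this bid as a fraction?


Step 1: The symmetric BNE bidding function is b(v) = v * (n-1) / n
Step 2: Substitute v = 79/100 and n = 2
Step 3: b = 79/100 * 1/2
Step 4: b = 79/200

79/200


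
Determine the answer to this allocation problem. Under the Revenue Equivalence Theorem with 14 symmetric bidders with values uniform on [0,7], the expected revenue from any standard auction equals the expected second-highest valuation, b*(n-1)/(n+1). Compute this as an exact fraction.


Step 1: By Revenue Equivalence, expected revenue = b*(n-1)/(n+1)
Step 2: Substituting n = 14, b = 7
Step 3: Revenue = 7*(14-1)/(14+1) = 7*13/15
Step 4: Revenue = 91/15

91/15


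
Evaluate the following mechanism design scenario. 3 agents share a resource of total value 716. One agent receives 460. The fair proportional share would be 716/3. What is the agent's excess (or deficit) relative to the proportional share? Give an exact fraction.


Step 1: Proportional share = 716/3
Step 2: Agent's actual allocation = 460
Step 3: Excess = 460 - 716/3 = 664/3

664/3


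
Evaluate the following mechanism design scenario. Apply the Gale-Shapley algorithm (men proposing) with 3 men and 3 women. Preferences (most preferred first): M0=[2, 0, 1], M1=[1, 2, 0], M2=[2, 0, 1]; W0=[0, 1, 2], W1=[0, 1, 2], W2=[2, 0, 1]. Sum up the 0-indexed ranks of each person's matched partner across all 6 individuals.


Step 1: Run Gale-Shapley (men propose, women hold best offer):
  M0 proposes to W2; she accepts
  M1 proposes to W1; she accepts
  M2 proposes to W2; she switches from M0
  M0 proposes to W0; she accepts
Step 2: Final matching: W0-M0, W1-M1, W2-M2
Step 3: 0-indexed ranks (man's rank of his match, then woman's): 1 + 0 + 0 + 1 + 0 + 0
Step 4: Total rank sum = 2

2


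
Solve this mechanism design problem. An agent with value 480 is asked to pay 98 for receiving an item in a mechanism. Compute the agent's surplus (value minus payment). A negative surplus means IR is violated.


Step 1: Surplus = value - payment = 480 - 98 = 382
Step 2: IR is satisfied (surplus >= 0)

382


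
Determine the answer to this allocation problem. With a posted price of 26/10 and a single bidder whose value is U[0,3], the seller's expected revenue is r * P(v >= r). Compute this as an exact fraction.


Step 1: Posted price r = 13/5, value support [0,3]
Step 2: P(v >= r) = (3 - 13/5)/3 = 2/15
Step 3: Expected revenue = r * P(v >= r) = 13/5 * 2/15
Step 4: Revenue = 26/75

26/75


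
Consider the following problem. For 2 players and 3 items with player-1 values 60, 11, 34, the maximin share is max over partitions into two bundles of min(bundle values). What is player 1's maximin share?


Step 1: Item values = 60, 11, 34
Step 2: Enumerate all 2-bundle partitions and take the smaller bundle:
  Partition 1: {60} vs {11,34} -> bundles 60, 45; min = 45
  Partition 2: {11} vs {60,34} -> bundles 11, 94; min = 11
  Partition 3: {34} vs {60,11} -> bundles 34, 71; min = 34
Step 3: MMS = max(45, 11, 34) = 45

45


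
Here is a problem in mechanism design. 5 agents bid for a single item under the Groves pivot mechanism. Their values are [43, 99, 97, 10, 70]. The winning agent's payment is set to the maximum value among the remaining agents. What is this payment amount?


Step 1: The efficient winner is agent 1 with value 99
Step 2: Other agents' values: [43, 97, 10, 70]
Step 3: Pivot payment = max(others) = 97
Step 4: The winner pays 97

97


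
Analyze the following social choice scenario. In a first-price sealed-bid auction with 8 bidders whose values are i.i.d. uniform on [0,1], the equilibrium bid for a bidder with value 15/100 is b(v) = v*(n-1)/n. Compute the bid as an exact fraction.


Step 1: The symmetric BNE bidding function is b(v) = v * (n-1) / n
Step 2: Substitute v = 3/20 and n = 8
Step 3: b = 3/20 * 7/8
Step 4: b = 21/160

21/160


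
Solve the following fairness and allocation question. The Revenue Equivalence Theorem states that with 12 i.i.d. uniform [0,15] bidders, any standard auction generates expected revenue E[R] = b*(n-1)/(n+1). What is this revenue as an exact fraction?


Step 1: By Revenue Equivalence, expected revenue = b*(n-1)/(n+1)
Step 2: Substituting n = 12, b = 15
Step 3: Revenue = 15*(12-1)/(12+1) = 15*11/13
Step 4: Revenue = 165/13

165/13


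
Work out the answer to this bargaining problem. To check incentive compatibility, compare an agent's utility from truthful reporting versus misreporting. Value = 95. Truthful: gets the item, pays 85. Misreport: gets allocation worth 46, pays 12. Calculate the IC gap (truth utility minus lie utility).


Step 1: U(truth) = value - payment = 95 - 85 = 10
Step 2: U(lie) = allocation - payment = 46 - 12 = 34
Step 3: IC gap = 10 - 34 = -24

-24


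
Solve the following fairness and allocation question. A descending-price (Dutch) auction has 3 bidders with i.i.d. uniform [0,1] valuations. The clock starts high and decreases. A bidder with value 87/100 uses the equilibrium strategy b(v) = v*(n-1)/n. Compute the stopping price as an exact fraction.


Step 1: Dutch auctions are strategically equivalent to first-price auctions
Step 2: The equilibrium bid is b(v) = v*(n-1)/n
Step 3: b = 87/100 * 2/3
Step 4: b = 29/50

29/50


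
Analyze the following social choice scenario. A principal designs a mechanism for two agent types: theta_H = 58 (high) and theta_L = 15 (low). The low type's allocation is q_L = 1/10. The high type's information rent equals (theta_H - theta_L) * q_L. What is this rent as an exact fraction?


Step 1: theta_H - theta_L = 58 - 15 = 43
Step 2: Information rent = (theta_H - theta_L) * q_L
Step 3: = 43 * 1/10
Step 4: = 43/10

43/10


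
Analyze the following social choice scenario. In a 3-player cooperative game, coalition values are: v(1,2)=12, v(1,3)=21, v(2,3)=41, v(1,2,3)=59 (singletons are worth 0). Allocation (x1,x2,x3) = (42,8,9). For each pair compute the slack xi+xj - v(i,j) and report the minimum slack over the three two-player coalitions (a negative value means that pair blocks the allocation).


Step 1: Slack for coalition (1,2): x1+x2 - v12 = 50 - 12 = 38
Step 2: Slack for coalition (1,3): x1+x3 - v13 = 51 - 21 = 30
Step 3: Slack for coalition (2,3): x2+x3 - v23 = 17 - 41 = -24
Step 4: Minimum slack = min(38, 30, -24) = -24, attained by (2,3); coalition (2,3) can block (slack < 0), so the allocation is not in the core

-24


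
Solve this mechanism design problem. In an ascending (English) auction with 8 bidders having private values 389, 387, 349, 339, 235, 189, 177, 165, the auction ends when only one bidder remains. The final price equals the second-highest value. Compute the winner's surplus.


Step 1: Identify the highest value: 389
Step 2: Identify the second-highest value: 387
Step 3: The final price = second-highest value = 387
Step 4: Surplus = 389 - 387 = 2

2


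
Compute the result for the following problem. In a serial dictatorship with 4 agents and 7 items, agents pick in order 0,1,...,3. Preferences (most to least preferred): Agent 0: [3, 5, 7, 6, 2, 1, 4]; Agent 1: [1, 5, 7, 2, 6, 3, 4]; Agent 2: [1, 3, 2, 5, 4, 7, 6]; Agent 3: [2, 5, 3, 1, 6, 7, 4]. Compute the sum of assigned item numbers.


Step 1: Agent 0 picks item 3
Step 2: Agent 1 picks item 1
Step 3: Agent 2 picks item 2
Step 4: Agent 3 picks item 5
Step 5: Sum = 3 + 1 + 2 + 5 = 11

11


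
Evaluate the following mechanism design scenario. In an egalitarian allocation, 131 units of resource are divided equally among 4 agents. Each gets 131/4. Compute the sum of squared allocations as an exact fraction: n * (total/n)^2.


Step 1: Each agent's share = 131/4
Step 2: Square of each share = (131/4)^2 = 17161/16
Step 3: Sum of squares = 4 * 17161/16 = 17161/4

17161/4


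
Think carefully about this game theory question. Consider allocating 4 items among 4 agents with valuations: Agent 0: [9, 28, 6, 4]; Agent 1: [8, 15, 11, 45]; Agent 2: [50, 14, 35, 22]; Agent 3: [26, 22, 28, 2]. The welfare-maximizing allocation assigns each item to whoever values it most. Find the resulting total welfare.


Step 1: For each item, find the maximum value among all agents.
Step 2: Item 0 -> Agent 2 (value 50)
Step 3: Item 1 -> Agent 0 (value 28)
Step 4: Item 2 -> Agent 2 (value 35)
Step 5: Item 3 -> Agent 1 (value 45)
Step 6: Total welfare = 50 + 28 + 35 + 45 = 158

158


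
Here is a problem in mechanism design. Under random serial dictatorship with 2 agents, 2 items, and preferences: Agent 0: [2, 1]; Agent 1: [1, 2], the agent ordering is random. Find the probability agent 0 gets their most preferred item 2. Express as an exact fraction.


Step 1: Agent 0 wants item 2
Step 2: There are 2 possible orderings of agents
Step 3: In 2 orderings, agent 0 gets item 2
Step 4: Probability = 2/2 = 1

1


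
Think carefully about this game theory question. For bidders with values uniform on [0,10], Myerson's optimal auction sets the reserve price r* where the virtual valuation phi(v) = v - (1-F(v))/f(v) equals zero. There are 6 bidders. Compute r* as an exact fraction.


Step 1: For U[0,10], F(v) = v/10 and f(v) = 1/10
Step 2: phi(v) = v - (1 - v/10)/(1/10) = v - (10 - v) = 2v - 10
Step 3: Set phi(r*) = 0: 2r* - 10 = 0
Step 4: r* = 10/2 = 5 (the number of bidders n = 6 does not enter)

5


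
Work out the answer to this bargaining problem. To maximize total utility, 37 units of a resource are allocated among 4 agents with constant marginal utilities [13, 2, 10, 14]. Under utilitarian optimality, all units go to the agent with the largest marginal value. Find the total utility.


Step 1: The marginal utilities are [13, 2, 10, 14]
Step 2: The highest marginal utility is 14
Step 3: All 37 units go to that agent
Step 4: Total utility = 14 * 37 = 518

518


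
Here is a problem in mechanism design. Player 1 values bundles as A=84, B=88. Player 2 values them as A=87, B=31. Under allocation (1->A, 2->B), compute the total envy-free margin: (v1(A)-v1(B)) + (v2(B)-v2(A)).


Step 1: Player 1's margin = v1(A) - v1(B) = 84 - 88 = -4
Step 2: Player 2's margin = v2(B) - v2(A) = 31 - 87 = -56
Step 3: Total margin = -4 + -56 = -60

-60


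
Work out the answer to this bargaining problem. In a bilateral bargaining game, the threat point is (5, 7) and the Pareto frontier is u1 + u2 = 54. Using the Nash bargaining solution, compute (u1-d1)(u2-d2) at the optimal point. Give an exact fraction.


Step 1: The Nash solution splits surplus symmetrically above the disagreement point
Step 2: u1 = (total + d1 - d2)/2 = (54 + 5 - 7)/2 = 26
Step 3: u2 = (total - d1 + d2)/2 = (54 - 5 + 7)/2 = 28
Step 4: Nash product = (26 - 5) * (28 - 7)
Step 5: = 21 * 21 = 441

441


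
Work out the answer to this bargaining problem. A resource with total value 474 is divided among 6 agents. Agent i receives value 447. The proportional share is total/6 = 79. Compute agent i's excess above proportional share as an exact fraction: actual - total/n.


Step 1: Proportional share = 474/6 = 79
Step 2: Agent's actual allocation = 447
Step 3: Excess = 447 - 79 = 368

368


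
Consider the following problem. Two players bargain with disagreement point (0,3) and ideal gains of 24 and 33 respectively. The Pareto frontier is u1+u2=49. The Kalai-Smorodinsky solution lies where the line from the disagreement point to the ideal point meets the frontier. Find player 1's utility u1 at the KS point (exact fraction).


Step 1: At the KS point, (u1-d1)/r1 = (u2-d2)/r2 = t and u1+u2 = 49
Step 2: u1 = d1 + r1*t and u2 = d2 + r2*t, so (d1 + r1*t) + (d2 + r2*t) = 49
Step 3: t = (49 - 0 - 3)/(24 + 33) = 46/57
Step 4: u1 = d1 + r1*t = 0 + 24 * 46/57 = 368/19
Step 5: (Check: u2 = d2 + r2*t = 563/19; u1+u2 = 368/19 + 563/19 = 49, on the frontier.)

368/19


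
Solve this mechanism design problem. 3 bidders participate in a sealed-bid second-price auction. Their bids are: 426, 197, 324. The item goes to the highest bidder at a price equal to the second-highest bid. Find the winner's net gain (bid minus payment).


Step 1: Sort bids in descending order: 426, 324, 197
Step 2: The winning bid is the highest: 426
Step 3: The payment equals the second-highest bid: 324
Step 4: Surplus = winner's bid - payment = 426 - 324 = 102

102


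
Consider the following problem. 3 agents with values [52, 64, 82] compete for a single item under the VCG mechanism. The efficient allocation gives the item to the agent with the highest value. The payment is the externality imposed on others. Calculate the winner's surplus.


Step 1: The winner is the agent with the highest value: agent 2 with value 82
Step 2: Values of other agents: [52, 64]
Step 3: VCG payment = max of others' values = 64
Step 4: Surplus = 82 - 64 = 18

18


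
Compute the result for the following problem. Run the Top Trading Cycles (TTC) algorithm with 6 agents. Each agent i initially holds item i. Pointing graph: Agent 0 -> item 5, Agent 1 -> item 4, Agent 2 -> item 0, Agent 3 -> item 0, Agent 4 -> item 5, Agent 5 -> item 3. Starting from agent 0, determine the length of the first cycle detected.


Step 1: Trace the pointer graph from agent 0: 0 -> 5 -> 3 -> 0
Step 2: A cycle is detected when we revisit agent 0
Step 3: The cycle is: 0 -> 5 -> 3 -> 0
Step 4: Cycle length = 3

3


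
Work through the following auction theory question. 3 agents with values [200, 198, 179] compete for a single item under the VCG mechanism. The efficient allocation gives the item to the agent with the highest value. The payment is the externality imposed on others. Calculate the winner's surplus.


Step 1: The winner is the agent with the highest value: agent 0 with value 200
Step 2: Values of other agents: [198, 179]
Step 3: VCG payment = max of others' values = 198
Step 4: Surplus = 200 - 198 = 2

2


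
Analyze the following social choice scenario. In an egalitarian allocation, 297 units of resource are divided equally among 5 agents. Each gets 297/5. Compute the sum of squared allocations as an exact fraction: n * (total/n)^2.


Step 1: Each agent's share = 297/5
Step 2: Square of each share = (297/5)^2 = 88209/25
Step 3: Sum of squares = 5 * 88209/25 = 88209/5

88209/5


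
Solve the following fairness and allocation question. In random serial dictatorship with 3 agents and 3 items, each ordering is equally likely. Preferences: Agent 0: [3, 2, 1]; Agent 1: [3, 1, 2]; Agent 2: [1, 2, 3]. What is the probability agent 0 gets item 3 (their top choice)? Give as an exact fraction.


Step 1: Agent 0 wants item 3
Step 2: There are 6 possible orderings of agents
Step 3: In 3 orderings, agent 0 gets item 3
Step 4: Probability = 3/6 = 1/2

1/2


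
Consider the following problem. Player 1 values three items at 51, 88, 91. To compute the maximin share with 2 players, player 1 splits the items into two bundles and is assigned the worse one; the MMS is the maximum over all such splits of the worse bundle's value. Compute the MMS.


Step 1: Item values = 51, 88, 91
Step 2: Enumerate all 2-bundle partitions and take the smaller bundle:
  Partition 1: {51} vs {88,91} -> bundles 51, 179; min = 51
  Partition 2: {88} vs {51,91} -> bundles 88, 142; min = 88
  Partition 3: {91} vs {51,88} -> bundles 91, 139; min = 91
Step 3: MMS = max(51, 88, 91) = 91

91


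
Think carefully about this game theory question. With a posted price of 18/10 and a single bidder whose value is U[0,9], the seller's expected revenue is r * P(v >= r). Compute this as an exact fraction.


Step 1: Posted price r = 9/5, value support [0,9]
Step 2: P(v >= r) = (9 - 9/5)/9 = 4/5
Step 3: Expected revenue = r * P(v >= r) = 9/5 * 4/5
Step 4: Revenue = 36/25

36/25


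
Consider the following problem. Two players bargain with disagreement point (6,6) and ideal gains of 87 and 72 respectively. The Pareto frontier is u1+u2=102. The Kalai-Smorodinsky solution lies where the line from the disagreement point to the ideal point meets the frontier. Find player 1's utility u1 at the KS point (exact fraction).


Step 1: At the KS point, (u1-d1)/r1 = (u2-d2)/r2 = t and u1+u2 = 102
Step 2: u1 = d1 + r1*t and u2 = d2 + r2*t, so (d1 + r1*t) + (d2 + r2*t) = 102
Step 3: t = (102 - 6 - 6)/(87 + 72) = 90/159 = 30/53
Step 4: u1 = d1 + r1*t = 6 + 87 * 30/53 = 2928/53
Step 5: (Check: u2 = d2 + r2*t = 2478/53; u1+u2 = 2928/53 + 2478/53 = 102, on the frontier.)

2928/53


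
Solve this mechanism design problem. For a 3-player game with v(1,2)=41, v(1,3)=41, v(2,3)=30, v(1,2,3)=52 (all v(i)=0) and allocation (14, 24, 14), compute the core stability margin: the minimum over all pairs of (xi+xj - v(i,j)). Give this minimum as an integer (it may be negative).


Step 1: Slack for coalition (1,2): x1+x2 - v12 = 38 - 41 = -3
Step 2: Slack for coalition (1,3): x1+x3 - v13 = 28 - 41 = -13
Step 3: Slack for coalition (2,3): x2+x3 - v23 = 38 - 30 = 8
Step 4: Minimum slack = min(-3, -13, 8) = -13, attained by (1,3); coalition (1,3) can block (slack < 0), so the allocation is not in the core

-13
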